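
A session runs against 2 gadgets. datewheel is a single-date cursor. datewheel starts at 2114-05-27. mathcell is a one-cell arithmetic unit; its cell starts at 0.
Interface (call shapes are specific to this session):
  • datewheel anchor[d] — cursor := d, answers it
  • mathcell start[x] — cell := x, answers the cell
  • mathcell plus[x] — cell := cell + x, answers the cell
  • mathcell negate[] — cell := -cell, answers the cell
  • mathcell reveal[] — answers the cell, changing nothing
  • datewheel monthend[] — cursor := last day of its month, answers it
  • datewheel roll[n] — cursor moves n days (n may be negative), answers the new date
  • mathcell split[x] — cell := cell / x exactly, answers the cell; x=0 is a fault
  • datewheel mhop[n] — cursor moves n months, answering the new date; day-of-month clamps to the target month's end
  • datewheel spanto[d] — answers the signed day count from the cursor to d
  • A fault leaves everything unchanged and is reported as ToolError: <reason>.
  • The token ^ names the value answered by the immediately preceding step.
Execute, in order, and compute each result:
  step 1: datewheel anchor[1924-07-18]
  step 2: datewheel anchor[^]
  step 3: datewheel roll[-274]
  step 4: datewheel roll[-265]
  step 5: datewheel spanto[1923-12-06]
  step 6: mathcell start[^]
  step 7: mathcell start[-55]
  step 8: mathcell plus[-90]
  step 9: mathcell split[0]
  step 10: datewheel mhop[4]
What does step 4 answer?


Answer: 1923-01-26

Derivation:
Act: datewheel anchor[d=1924-07-18]
Obs: 1924-07-18
Act: datewheel anchor[d=^]
Obs: 1924-07-18
Act: datewheel roll[n=-274]
Obs: 1923-10-18
Act: datewheel roll[n=-265]
Obs: 1923-01-26
Act: datewheel spanto[d=1923-12-06]
Obs: 314
Act: mathcell start[x=^]
Obs: 314
Act: mathcell start[x=-55]
Obs: -55
Act: mathcell plus[x=-90]
Obs: -145
Act: mathcell split[x=0]
Obs: ToolError: division by zero
Act: datewheel mhop[n=4]
Obs: 1923-05-26


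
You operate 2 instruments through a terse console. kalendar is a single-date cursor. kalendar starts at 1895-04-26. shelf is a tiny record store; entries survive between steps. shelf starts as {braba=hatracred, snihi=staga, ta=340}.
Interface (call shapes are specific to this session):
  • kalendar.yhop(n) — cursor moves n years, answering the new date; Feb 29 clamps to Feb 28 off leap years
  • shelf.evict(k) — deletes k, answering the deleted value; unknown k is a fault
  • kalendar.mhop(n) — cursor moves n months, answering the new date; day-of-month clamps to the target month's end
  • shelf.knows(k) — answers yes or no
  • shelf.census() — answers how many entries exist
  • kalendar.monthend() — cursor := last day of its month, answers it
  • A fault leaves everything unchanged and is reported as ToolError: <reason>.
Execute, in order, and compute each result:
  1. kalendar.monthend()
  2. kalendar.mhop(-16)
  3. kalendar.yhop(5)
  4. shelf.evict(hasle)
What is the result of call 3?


Answer: 1898-12-30

Derivation:
·→ kalendar.monthend()
·← 1895-04-30
·→ kalendar.mhop(n: -16)
·← 1893-12-30
·→ kalendar.yhop(n: 5)
·← 1898-12-30
·→ shelf.evict(k: hasle)
·← ToolError: no such key hasle


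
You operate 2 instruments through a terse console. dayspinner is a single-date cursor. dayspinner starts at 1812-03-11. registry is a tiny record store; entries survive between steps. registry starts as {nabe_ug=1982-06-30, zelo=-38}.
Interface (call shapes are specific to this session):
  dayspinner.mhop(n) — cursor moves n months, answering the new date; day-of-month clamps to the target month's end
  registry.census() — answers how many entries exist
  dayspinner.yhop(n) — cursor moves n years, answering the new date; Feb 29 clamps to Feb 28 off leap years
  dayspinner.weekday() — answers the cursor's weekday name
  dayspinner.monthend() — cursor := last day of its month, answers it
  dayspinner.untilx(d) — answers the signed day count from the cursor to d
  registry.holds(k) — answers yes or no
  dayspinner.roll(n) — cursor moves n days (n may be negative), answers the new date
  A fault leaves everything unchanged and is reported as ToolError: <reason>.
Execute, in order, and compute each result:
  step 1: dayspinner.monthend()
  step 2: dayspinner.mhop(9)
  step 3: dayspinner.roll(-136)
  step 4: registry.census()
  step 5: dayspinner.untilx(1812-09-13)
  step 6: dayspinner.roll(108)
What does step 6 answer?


Answer: 1812-12-03

Derivation:
! 1. monthend() -> 1812-03-31
! 2. mhop(n→9) -> 1812-12-31
! 3. roll(n→-136) -> 1812-08-17
! 4. census() -> 2
! 5. untilx(d→1812-09-13) -> 27
! 6. roll(n→108) -> 1812-12-03


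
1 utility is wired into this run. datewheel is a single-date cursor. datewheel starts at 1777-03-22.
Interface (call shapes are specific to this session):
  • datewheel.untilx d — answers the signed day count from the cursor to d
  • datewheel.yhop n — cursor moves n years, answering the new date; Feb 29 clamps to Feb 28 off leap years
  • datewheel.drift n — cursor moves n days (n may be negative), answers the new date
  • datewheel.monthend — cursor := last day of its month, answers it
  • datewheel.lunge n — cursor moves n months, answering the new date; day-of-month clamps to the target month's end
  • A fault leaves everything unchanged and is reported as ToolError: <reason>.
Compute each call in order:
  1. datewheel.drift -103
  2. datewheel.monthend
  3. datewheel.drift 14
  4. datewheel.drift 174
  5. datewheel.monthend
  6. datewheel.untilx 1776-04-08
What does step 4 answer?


$ datewheel.drift n='-103'
= 1776-12-09
$ datewheel.monthend
= 1776-12-31
$ datewheel.drift n='14'
= 1777-01-14
$ datewheel.drift n='174'
= 1777-07-07
$ datewheel.monthend
= 1777-07-31
$ datewheel.untilx d='1776-04-08'
= -479

Answer: 1777-07-07


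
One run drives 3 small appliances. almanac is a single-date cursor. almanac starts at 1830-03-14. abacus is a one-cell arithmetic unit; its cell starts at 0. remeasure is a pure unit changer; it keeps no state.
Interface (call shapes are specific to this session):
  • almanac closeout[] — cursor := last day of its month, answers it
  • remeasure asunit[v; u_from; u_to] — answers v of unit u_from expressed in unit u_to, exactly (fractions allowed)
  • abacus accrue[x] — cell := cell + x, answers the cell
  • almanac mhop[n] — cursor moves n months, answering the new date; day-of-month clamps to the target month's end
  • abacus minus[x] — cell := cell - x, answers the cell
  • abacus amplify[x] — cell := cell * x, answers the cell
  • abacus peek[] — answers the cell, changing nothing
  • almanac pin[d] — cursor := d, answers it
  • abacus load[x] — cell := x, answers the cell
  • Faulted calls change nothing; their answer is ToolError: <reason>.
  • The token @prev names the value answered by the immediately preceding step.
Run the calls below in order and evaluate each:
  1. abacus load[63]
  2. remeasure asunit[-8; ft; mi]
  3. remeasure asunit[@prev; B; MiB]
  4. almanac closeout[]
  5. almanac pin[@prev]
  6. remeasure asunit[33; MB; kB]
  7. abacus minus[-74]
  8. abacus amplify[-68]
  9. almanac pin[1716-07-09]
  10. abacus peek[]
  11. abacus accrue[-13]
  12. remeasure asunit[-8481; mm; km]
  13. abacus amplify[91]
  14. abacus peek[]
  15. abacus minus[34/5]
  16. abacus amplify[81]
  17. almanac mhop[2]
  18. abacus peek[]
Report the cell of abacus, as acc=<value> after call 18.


Answer: acc=-343823049/5

Derivation:
>> abacus load(x: 63)
<< 63
>> remeasure asunit(v: -8, u_from: ft, u_to: mi)
<< -1/660
>> remeasure asunit(v: @prev, u_from: B, u_to: MiB)
<< -1/692060160
>> almanac closeout()
<< 1830-03-31
>> almanac pin(d: @prev)
<< 1830-03-31
>> remeasure asunit(v: 33, u_from: MB, u_to: kB)
<< 33000
>> abacus minus(x: -74)
<< 137
>> abacus amplify(x: -68)
<< -9316
>> almanac pin(d: 1716-07-09)
<< 1716-07-09
>> abacus peek()
<< -9316
>> abacus accrue(x: -13)
<< -9329
>> remeasure asunit(v: -8481, u_from: mm, u_to: km)
<< -8481/1000000
>> abacus amplify(x: 91)
<< -848939
>> abacus peek()
<< -848939
>> abacus minus(x: 34/5)
<< -4244729/5
>> abacus amplify(x: 81)
<< -343823049/5
>> almanac mhop(n: 2)
<< 1716-09-09
>> abacus peek()
<< -343823049/5


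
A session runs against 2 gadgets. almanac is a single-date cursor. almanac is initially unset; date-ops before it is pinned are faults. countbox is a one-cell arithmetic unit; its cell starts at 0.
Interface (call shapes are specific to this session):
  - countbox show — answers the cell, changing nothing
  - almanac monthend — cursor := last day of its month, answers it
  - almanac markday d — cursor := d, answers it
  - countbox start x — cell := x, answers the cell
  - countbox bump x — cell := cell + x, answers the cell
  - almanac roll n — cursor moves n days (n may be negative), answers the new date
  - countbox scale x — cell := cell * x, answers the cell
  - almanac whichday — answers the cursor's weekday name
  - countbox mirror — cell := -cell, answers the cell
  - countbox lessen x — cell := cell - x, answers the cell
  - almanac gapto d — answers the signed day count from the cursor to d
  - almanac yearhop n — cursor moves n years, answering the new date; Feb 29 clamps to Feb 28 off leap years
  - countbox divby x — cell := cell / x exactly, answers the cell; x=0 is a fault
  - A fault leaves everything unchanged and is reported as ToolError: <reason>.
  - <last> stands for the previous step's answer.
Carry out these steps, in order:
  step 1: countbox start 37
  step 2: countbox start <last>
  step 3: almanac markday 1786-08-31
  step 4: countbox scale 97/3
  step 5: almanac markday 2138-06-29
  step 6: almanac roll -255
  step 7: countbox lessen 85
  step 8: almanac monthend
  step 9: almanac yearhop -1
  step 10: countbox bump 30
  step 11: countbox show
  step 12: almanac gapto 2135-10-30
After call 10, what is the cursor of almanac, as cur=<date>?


Answer: cur=2136-10-31

Derivation:
Step: countbox start[x='37']
Result: 37
Step: countbox start[x='<last>']
Result: 37
Step: almanac markday[d='1786-08-31']
Result: 1786-08-31
Step: countbox scale[x='97/3']
Result: 3589/3
Step: almanac markday[d='2138-06-29']
Result: 2138-06-29
Step: almanac roll[n='-255']
Result: 2137-10-17
Step: countbox lessen[x='85']
Result: 3334/3
Step: almanac monthend[]
Result: 2137-10-31
Step: almanac yearhop[n='-1']
Result: 2136-10-31
Step: countbox bump[x='30']
Result: 3424/3
Step: countbox show[]
Result: 3424/3
Step: almanac gapto[d='2135-10-30']
Result: -367


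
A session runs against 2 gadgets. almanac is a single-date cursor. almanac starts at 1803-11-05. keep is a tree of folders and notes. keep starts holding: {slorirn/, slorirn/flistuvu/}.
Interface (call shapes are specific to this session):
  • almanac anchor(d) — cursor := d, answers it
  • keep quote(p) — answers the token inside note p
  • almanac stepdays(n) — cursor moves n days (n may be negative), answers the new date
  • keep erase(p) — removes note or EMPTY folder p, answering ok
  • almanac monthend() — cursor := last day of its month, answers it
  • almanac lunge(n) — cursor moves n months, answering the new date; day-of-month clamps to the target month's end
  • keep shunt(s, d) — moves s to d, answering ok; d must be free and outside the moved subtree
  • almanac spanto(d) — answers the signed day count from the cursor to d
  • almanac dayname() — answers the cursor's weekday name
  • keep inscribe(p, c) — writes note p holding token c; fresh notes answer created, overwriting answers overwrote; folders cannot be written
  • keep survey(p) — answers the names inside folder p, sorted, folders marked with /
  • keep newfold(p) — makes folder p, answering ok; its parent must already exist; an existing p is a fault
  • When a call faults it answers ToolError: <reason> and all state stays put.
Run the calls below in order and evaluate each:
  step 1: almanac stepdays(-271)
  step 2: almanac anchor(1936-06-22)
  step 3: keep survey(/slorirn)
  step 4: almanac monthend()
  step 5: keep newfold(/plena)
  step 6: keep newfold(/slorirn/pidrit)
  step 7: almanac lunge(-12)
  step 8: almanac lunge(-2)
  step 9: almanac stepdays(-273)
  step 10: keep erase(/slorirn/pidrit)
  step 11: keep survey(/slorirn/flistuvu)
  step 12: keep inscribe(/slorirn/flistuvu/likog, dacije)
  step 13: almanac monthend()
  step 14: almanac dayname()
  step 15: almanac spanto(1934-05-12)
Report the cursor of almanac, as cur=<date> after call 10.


Answer: cur=1934-07-31

Derivation:
Invoking almanac stepdays(n=-271), giving 1803-02-07.
Invoking almanac anchor(d=1936-06-22), giving 1936-06-22.
Now I run keep survey(p=/slorirn), and observe [flistuvu/].
I invoke almanac monthend, which returns 1936-06-30.
Calling keep newfold(p=/plena), → ok.
I call keep newfold(p=/slorirn/pidrit), and observe ok.
Invoking almanac lunge(n=-12): 1935-06-30.
I use almanac lunge(n=-2), and get 1935-04-30.
Using almanac stepdays(n=-273), which returns 1934-07-31.
Now I run keep erase(p=/slorirn/pidrit), → ok.
I invoke keep survey(p=/slorirn/flistuvu), giving [].
Using keep inscribe(p=/slorirn/flistuvu/likog, c=dacije), — result: created.
I run almanac monthend(), and observe 1934-07-31.
Then almanac dayname, which returns Tuesday.
I try almanac spanto(d=1934-05-12), and get -80.


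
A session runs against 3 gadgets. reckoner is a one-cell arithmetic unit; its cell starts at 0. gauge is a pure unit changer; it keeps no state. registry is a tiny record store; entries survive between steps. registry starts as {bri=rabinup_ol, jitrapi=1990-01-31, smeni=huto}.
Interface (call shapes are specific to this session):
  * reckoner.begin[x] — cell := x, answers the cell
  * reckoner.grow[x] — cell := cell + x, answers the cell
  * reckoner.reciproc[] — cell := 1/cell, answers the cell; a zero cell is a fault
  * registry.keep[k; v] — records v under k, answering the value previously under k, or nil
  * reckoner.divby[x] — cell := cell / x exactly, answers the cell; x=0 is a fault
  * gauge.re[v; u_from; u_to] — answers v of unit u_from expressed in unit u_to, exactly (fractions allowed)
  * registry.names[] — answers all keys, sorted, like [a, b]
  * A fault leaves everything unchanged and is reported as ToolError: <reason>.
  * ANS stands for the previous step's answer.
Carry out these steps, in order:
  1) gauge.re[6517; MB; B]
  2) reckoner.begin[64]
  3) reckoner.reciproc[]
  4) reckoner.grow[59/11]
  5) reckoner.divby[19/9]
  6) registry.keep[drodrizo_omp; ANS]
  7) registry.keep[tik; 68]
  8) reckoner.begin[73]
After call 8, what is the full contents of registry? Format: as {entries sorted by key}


CALL re[v: 6517; u_from: MB; u_to: B]
RET  6517000000
CALL begin[x: 64]
RET  64
CALL reciproc[]
RET  1/64
CALL grow[x: 59/11]
RET  3787/704
CALL divby[x: 19/9]
RET  34083/13376
CALL keep[k: drodrizo_omp; v: ANS]
RET  nil
CALL keep[k: tik; v: 68]
RET  nil
CALL begin[x: 73]
RET  73

Answer: {bri=rabinup_ol, drodrizo_omp=34083/13376, jitrapi=1990-01-31, smeni=huto, tik=68}


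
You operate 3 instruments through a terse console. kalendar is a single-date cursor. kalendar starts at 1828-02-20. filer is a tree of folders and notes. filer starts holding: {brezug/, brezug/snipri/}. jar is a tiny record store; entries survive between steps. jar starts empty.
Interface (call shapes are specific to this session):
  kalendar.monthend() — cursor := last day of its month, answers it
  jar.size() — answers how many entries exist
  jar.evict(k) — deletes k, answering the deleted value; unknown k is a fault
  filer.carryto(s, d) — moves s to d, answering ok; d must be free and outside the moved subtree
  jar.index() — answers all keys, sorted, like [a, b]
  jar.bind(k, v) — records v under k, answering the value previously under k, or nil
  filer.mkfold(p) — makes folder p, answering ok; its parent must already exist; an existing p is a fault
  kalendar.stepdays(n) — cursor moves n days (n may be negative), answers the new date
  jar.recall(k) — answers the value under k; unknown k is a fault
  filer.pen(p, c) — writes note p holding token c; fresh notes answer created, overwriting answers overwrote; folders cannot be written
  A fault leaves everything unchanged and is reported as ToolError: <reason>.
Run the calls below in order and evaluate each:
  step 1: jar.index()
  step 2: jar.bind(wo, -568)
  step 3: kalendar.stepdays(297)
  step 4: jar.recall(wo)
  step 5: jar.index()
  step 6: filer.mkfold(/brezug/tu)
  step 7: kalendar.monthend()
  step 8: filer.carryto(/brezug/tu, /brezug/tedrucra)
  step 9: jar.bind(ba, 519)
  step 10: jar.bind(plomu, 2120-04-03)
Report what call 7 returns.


>>> index
= []
>>> bind k→wo v→-568
= nil
>>> stepdays n→297
= 1828-12-13
>>> recall k→wo
= -568
>>> index
= [wo]
>>> mkfold p→/brezug/tu
= ok
>>> monthend
= 1828-12-31
>>> carryto s→/brezug/tu d→/brezug/tedrucra
= ok
>>> bind k→ba v→519
= nil
>>> bind k→plomu v→2120-04-03
= nil

Answer: 1828-12-31


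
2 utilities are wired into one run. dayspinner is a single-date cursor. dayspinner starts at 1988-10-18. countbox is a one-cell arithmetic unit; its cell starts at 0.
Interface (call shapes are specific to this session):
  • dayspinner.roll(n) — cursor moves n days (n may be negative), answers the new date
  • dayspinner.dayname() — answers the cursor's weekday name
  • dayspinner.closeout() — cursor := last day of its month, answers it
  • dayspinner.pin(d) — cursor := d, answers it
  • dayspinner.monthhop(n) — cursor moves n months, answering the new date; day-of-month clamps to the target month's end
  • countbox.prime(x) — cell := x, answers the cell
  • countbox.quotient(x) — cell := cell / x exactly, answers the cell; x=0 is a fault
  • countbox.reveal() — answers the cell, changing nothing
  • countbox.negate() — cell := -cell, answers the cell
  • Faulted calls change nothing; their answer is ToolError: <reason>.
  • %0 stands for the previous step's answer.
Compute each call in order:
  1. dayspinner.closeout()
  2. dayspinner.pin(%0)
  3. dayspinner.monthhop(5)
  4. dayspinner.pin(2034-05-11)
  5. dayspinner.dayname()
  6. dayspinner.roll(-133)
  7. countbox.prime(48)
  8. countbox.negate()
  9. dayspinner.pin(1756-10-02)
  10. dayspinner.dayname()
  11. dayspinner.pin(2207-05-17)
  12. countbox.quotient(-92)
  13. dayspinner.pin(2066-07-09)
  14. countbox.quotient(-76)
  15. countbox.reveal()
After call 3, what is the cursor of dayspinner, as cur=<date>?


>> closeout()
<< 1988-10-31
>> pin(%0)
<< 1988-10-31
>> monthhop(5)
<< 1989-03-31
>> pin(2034-05-11)
<< 2034-05-11
>> dayname()
<< Thursday
>> roll(-133)
<< 2033-12-29
>> prime(48)
<< 48
>> negate()
<< -48
>> pin(1756-10-02)
<< 1756-10-02
>> dayname()
<< Saturday
>> pin(2207-05-17)
<< 2207-05-17
>> quotient(-92)
<< 12/23
>> pin(2066-07-09)
<< 2066-07-09
>> quotient(-76)
<< -3/437
>> reveal()
<< -3/437

Answer: cur=1989-03-31


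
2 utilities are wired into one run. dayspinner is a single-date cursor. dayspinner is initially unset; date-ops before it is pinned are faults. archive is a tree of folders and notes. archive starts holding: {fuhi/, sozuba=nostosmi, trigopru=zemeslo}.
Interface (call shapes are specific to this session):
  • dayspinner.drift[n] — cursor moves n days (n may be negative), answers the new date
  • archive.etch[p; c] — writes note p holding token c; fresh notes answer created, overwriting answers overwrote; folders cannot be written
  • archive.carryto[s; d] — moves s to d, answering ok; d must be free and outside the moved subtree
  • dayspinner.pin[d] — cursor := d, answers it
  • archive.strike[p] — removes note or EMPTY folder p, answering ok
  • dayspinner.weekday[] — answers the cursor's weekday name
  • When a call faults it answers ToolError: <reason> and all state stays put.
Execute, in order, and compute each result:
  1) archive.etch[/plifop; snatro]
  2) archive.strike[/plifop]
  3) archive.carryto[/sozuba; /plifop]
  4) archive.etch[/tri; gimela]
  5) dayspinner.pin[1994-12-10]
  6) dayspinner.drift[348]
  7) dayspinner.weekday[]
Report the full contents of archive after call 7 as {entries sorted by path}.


! 1. etch(p: /plifop, c: snatro) == created
! 2. strike(p: /plifop) == ok
! 3. carryto(s: /sozuba, d: /plifop) == ok
! 4. etch(p: /tri, c: gimela) == created
! 5. pin(d: 1994-12-10) == 1994-12-10
! 6. drift(n: 348) == 1995-11-23
! 7. weekday() == Thursday

Answer: {fuhi/, plifop=nostosmi, tri=gimela, trigopru=zemeslo}


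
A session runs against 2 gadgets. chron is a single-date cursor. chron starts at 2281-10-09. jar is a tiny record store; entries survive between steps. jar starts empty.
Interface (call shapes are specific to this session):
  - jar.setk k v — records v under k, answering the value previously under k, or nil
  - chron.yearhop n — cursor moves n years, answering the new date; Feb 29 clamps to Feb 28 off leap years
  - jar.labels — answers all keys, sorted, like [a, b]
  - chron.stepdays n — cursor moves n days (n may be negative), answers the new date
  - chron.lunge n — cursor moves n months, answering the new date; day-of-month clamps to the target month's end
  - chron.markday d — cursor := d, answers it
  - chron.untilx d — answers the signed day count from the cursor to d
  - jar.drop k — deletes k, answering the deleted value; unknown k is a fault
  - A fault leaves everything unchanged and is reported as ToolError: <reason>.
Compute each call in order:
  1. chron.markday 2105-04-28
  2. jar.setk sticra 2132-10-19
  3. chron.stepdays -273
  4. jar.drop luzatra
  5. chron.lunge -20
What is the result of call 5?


-- 1. chron.markday(d: 2105-04-28) ~> 2105-04-28
-- 2. jar.setk(k: sticra, v: 2132-10-19) ~> nil
-- 3. chron.stepdays(n: -273) ~> 2104-07-29
-- 4. jar.drop(k: luzatra) ~> ToolError: no such key luzatra
-- 5. chron.lunge(n: -20) ~> 2102-11-29

Answer: 2102-11-29


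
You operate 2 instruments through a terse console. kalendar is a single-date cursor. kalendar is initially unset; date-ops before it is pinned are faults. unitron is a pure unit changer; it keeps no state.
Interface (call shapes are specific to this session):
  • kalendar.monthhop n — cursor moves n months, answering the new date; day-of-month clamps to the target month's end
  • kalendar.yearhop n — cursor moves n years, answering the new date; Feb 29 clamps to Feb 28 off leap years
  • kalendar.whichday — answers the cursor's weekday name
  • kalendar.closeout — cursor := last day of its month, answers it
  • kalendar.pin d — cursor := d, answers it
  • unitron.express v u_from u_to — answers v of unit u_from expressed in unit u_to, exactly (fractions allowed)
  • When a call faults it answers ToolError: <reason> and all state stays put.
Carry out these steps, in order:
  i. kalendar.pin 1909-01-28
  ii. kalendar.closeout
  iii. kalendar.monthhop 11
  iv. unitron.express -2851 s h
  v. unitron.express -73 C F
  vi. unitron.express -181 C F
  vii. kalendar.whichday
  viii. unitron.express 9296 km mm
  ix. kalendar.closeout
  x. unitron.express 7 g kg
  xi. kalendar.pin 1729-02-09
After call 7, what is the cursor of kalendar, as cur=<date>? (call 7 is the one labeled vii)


Then kalendar.pin with 1909-01-28: 1909-01-28.
Next I call kalendar.closeout(), giving 1909-01-31.
I call kalendar.monthhop with 11, which returns 1909-12-31.
I run unitron.express with -2851, s, h, and get -2851/3600.
I try unitron.express with -73, C, F, → -497/5.
Then unitron.express with -181, C, F, giving -1469/5.
Next I call kalendar.whichday(), and see Friday.
I run unitron.express with 9296, km, mm, giving 9296000000.
I use kalendar.closeout(), and see 1909-12-31.
Calling unitron.express with 7, g, kg, which returns 7/1000.
Invoking kalendar.pin with 1729-02-09, and observe 1729-02-09.

Answer: cur=1909-12-31


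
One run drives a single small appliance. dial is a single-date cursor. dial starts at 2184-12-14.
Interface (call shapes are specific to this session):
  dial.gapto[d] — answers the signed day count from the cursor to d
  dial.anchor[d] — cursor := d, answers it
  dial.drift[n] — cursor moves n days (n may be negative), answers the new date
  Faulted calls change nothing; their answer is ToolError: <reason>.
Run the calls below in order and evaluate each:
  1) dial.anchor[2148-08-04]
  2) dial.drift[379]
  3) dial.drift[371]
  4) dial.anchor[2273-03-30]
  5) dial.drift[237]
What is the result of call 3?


Answer: 2150-08-24

Derivation:
I call dial.anchor with d=2148-08-04, — result: 2148-08-04.
I call dial.drift with n=379, and see 2149-08-18.
I call dial.drift with n=371, and observe 2150-08-24.
I call dial.anchor with d=2273-03-30, and get 2273-03-30.
I call dial.drift with n=237, → 2273-11-22.


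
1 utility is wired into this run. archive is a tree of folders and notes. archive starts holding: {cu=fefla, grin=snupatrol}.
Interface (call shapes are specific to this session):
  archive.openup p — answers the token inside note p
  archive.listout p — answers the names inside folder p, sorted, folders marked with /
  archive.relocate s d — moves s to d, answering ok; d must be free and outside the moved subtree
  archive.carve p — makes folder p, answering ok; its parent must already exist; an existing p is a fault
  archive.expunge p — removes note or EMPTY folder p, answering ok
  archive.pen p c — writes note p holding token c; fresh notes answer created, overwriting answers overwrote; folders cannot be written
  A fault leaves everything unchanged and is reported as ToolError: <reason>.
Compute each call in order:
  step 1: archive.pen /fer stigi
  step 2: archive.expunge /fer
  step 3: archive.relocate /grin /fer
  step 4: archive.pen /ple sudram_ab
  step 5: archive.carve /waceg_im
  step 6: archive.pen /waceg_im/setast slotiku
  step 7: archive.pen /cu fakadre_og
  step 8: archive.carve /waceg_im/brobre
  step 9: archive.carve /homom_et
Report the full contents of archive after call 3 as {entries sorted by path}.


-- pen(p='/fer', c='stigi') : created
-- expunge(p='/fer') : ok
-- relocate(s='/grin', d='/fer') : ok
-- pen(p='/ple', c='sudram_ab') : created
-- carve(p='/waceg_im') : ok
-- pen(p='/waceg_im/setast', c='slotiku') : created
-- pen(p='/cu', c='fakadre_og') : overwrote
-- carve(p='/waceg_im/brobre') : ok
-- carve(p='/homom_et') : ok

Answer: {cu=fefla, fer=snupatrol}


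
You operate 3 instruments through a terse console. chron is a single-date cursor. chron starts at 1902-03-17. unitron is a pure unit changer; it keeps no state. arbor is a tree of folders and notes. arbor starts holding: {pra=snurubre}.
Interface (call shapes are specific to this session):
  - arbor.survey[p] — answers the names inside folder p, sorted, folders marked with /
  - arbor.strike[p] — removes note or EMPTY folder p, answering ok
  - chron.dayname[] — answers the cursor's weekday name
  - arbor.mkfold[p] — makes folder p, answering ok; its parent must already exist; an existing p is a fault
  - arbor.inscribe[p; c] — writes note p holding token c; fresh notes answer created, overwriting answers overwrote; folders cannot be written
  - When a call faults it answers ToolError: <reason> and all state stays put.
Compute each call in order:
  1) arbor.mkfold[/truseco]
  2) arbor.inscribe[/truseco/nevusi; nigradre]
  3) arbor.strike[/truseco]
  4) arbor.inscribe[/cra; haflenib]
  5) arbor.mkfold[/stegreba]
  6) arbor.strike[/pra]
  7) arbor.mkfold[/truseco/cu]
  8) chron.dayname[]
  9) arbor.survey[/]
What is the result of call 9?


Answer: [cra, stegreba/, truseco/]

Derivation:
>>> arbor.mkfold p=/truseco
[out] ok
>>> arbor.inscribe p=/truseco/nevusi c=nigradre
[out] created
>>> arbor.strike p=/truseco
[out] ToolError: not empty
>>> arbor.inscribe p=/cra c=haflenib
[out] created
>>> arbor.mkfold p=/stegreba
[out] ok
>>> arbor.strike p=/pra
[out] ok
>>> arbor.mkfold p=/truseco/cu
[out] ok
>>> chron.dayname
[out] Monday
>>> arbor.survey p=/
[out] [cra, stegreba/, truseco/]


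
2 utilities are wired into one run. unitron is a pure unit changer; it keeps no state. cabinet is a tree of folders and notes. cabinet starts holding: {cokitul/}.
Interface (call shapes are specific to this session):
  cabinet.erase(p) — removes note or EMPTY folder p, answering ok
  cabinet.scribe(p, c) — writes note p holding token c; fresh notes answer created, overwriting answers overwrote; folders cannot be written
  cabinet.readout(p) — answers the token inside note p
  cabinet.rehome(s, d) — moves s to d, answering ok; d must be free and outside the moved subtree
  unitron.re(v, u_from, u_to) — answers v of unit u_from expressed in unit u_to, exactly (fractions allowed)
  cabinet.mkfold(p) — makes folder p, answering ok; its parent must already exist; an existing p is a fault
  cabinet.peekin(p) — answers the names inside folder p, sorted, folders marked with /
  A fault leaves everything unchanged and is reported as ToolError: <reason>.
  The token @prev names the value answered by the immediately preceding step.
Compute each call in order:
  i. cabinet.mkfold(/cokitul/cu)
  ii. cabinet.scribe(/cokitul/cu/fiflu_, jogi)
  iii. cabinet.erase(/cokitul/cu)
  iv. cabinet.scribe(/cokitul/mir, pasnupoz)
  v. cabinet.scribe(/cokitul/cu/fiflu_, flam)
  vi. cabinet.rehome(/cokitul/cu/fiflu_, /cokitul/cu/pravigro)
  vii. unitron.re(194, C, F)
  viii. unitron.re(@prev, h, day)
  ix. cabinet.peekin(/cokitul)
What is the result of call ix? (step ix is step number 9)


;; cabinet.mkfold(p=/cokitul/cu) => ok
;; cabinet.scribe(p=/cokitul/cu/fiflu_, c=jogi) => created
;; cabinet.erase(p=/cokitul/cu) => ToolError: not empty
;; cabinet.scribe(p=/cokitul/mir, c=pasnupoz) => created
;; cabinet.scribe(p=/cokitul/cu/fiflu_, c=flam) => overwrote
;; cabinet.rehome(s=/cokitul/cu/fiflu_, d=/cokitul/cu/pravigro) => ok
;; unitron.re(v=194, u_from=C, u_to=F) => 1906/5
;; unitron.re(v=@prev, u_from=h, u_to=day) => 953/60
;; cabinet.peekin(p=/cokitul) => [cu/, mir]

Answer: [cu/, mir]


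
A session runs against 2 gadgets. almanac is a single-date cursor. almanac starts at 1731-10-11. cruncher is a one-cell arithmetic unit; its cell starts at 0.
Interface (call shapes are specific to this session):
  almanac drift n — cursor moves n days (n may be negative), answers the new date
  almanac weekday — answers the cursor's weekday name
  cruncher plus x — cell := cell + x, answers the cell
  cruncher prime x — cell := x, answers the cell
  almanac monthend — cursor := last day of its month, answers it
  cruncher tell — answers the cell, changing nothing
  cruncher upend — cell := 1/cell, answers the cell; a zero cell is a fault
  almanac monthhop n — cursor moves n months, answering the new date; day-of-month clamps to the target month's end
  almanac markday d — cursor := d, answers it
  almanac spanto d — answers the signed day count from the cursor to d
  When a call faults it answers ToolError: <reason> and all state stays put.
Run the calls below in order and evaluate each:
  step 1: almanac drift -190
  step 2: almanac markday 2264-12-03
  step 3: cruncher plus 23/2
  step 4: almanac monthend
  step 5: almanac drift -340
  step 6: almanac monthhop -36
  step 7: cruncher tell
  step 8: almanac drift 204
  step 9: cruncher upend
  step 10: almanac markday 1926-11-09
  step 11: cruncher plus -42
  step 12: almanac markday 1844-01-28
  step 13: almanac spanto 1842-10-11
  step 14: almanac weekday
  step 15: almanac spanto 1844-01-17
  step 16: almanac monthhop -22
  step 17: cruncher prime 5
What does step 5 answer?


> almanac drift n→-190
  1731-04-04
> almanac markday d→2264-12-03
  2264-12-03
> cruncher plus x→23/2
  23/2
> almanac monthend
  2264-12-31
> almanac drift n→-340
  2264-01-26
> almanac monthhop n→-36
  2261-01-26
> cruncher tell
  23/2
> almanac drift n→204
  2261-08-18
> cruncher upend
  2/23
> almanac markday d→1926-11-09
  1926-11-09
> cruncher plus x→-42
  -964/23
> almanac markday d→1844-01-28
  1844-01-28
> almanac spanto d→1842-10-11
  -474
> almanac weekday
  Sunday
> almanac spanto d→1844-01-17
  -11
> almanac monthhop n→-22
  1842-03-28
> cruncher prime x→5
  5

Answer: 2264-01-26


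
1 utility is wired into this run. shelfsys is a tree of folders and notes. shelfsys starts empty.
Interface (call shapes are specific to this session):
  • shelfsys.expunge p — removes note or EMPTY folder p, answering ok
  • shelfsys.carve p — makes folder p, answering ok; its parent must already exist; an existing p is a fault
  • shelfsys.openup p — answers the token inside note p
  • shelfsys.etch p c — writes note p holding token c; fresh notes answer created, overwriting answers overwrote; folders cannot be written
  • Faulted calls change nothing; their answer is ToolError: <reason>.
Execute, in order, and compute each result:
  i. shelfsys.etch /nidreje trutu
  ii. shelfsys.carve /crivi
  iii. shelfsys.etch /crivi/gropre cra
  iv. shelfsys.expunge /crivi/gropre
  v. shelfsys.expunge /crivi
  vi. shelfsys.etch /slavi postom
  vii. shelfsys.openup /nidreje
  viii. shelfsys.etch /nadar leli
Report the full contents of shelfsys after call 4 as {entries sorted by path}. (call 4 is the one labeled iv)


Step: etch[p: /nidreje; c: trutu]
Result: created
Step: carve[p: /crivi]
Result: ok
Step: etch[p: /crivi/gropre; c: cra]
Result: created
Step: expunge[p: /crivi/gropre]
Result: ok
Step: expunge[p: /crivi]
Result: ok
Step: etch[p: /slavi; c: postom]
Result: created
Step: openup[p: /nidreje]
Result: trutu
Step: etch[p: /nadar; c: leli]
Result: created

Answer: {crivi/, nidreje=trutu}


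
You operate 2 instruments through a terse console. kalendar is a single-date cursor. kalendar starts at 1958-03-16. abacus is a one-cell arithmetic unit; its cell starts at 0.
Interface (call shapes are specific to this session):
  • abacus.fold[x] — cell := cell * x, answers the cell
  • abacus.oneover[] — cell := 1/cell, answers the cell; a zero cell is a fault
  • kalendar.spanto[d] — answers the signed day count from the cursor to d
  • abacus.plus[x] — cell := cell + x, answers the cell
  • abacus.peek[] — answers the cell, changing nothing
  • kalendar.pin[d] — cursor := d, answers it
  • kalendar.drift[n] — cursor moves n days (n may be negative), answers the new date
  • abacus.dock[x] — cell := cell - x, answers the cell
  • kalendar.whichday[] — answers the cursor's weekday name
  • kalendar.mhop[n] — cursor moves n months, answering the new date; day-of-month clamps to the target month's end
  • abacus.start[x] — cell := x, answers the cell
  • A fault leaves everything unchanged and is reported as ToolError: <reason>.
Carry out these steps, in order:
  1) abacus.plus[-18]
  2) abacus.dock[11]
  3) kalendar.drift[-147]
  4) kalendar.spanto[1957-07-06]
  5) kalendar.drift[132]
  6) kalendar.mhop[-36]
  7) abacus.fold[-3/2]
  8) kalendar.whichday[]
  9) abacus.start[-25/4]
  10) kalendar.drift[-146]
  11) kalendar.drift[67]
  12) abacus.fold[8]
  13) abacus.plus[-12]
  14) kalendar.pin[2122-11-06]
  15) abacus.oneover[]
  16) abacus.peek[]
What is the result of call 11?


Answer: 1954-12-12

Derivation:
CALL abacus.plus[x: -18]
RET  -18
CALL abacus.dock[x: 11]
RET  -29
CALL kalendar.drift[n: -147]
RET  1957-10-20
CALL kalendar.spanto[d: 1957-07-06]
RET  -106
CALL kalendar.drift[n: 132]
RET  1958-03-01
CALL kalendar.mhop[n: -36]
RET  1955-03-01
CALL abacus.fold[x: -3/2]
RET  87/2
CALL kalendar.whichday[]
RET  Tuesday
CALL abacus.start[x: -25/4]
RET  -25/4
CALL kalendar.drift[n: -146]
RET  1954-10-06
CALL kalendar.drift[n: 67]
RET  1954-12-12
CALL abacus.fold[x: 8]
RET  -50
CALL abacus.plus[x: -12]
RET  -62
CALL kalendar.pin[d: 2122-11-06]
RET  2122-11-06
CALL abacus.oneover[]
RET  -1/62
CALL abacus.peek[]
RET  -1/62


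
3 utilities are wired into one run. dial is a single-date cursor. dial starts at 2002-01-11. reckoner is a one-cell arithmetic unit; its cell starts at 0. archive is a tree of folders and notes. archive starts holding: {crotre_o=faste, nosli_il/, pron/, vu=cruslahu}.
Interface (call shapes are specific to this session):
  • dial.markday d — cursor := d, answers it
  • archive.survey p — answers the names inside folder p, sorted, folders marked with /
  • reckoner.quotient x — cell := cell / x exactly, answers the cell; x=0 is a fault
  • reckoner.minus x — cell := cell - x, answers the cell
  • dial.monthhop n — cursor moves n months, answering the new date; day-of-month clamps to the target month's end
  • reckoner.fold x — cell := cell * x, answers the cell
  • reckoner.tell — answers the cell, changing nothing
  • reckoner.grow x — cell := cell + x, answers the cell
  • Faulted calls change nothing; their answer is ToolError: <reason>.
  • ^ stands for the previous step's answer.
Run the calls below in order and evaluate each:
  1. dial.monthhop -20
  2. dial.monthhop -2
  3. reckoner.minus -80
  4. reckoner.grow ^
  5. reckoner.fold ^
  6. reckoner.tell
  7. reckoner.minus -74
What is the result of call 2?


Answer: 2000-03-11

Derivation:
$ monthhop n='-20'
  2000-05-11
$ monthhop n='-2'
  2000-03-11
$ minus x='-80'
  80
$ grow x='^'
  160
$ fold x='^'
  25600
$ tell
  25600
$ minus x='-74'
  25674


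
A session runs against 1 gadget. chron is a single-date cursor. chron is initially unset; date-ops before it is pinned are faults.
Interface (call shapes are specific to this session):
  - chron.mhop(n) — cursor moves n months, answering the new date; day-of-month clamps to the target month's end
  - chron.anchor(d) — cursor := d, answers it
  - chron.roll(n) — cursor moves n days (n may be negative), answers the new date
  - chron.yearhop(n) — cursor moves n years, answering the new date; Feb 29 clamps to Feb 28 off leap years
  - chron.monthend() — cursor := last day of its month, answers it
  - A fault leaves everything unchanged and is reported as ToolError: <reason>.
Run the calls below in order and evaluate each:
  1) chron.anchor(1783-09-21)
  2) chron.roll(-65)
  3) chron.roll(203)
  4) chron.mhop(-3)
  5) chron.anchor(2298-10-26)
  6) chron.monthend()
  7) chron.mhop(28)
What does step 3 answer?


Answer: 1784-02-06

Derivation:
I try chron.anchor using d=1783-09-21, — result: 1783-09-21.
Now I run chron.roll using n=-65, and see 1783-07-18.
Invoking chron.roll using n=203, which returns 1784-02-06.
I call chron.mhop using n=-3, — result: 1783-11-06.
I run chron.anchor using d=2298-10-26, — result: 2298-10-26.
Invoking chron.monthend, giving 2298-10-31.
Calling chron.mhop using n=28, yielding 2301-02-28.


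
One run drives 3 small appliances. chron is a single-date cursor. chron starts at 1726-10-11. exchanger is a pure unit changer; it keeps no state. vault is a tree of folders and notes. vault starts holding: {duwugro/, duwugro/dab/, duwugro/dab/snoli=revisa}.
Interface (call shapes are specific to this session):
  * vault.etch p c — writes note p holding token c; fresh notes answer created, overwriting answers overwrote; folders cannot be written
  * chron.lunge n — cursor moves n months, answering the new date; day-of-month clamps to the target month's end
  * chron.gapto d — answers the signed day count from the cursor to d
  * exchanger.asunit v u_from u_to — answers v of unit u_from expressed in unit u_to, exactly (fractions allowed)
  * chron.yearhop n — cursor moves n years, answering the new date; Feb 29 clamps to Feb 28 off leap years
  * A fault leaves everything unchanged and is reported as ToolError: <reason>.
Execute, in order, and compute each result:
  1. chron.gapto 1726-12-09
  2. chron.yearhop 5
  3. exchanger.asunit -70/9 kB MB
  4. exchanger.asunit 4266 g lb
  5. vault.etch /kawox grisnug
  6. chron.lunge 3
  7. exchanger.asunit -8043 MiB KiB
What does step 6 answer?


Answer: 1732-01-11

Derivation:
Next I call chron.gapto on 1726-12-09: 59.
Calling chron.yearhop on 5, and see 1731-10-11.
I try exchanger.asunit on -70/9, kB, MB, and get -7/900.
I try exchanger.asunit on 4266, g, lb, yielding 426600000/45359237.
Next I call vault.etch on /kawox, grisnug, and observe created.
Then chron.lunge on 3, yielding 1732-01-11.
I run exchanger.asunit on -8043, MiB, KiB, and get -8236032.


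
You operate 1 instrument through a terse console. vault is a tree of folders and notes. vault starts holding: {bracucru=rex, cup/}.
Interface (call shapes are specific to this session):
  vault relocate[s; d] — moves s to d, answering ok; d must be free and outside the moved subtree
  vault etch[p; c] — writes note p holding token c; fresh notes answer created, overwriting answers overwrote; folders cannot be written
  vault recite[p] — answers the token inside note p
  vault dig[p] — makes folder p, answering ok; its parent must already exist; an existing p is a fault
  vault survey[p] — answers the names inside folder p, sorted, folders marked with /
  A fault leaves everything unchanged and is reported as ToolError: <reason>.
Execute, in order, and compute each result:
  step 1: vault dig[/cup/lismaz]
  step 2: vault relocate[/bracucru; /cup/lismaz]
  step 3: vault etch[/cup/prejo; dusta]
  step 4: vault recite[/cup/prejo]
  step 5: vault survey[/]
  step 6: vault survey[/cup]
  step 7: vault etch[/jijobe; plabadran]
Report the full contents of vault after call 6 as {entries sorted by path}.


Answer: {bracucru=rex, cup/, cup/lismaz/, cup/prejo=dusta}

Derivation:
·→ vault dig(p=/cup/lismaz)
·← ok
·→ vault relocate(s=/bracucru, d=/cup/lismaz)
·← ToolError: exists
·→ vault etch(p=/cup/prejo, c=dusta)
·← created
·→ vault recite(p=/cup/prejo)
·← dusta
·→ vault survey(p=/)
·← [bracucru, cup/]
·→ vault survey(p=/cup)
·← [lismaz/, prejo]
·→ vault etch(p=/jijobe, c=plabadran)
·← created
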